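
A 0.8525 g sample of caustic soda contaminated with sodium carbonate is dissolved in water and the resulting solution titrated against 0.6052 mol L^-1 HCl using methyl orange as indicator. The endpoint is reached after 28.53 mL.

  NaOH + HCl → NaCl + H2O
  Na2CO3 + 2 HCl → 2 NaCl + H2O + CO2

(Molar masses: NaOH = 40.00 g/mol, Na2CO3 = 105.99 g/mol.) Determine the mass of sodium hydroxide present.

0.1925 g

n(HCl) = 0.02853 × 0.6052 = 0.01727 mol
Let x = n(NaOH), y = n(Na2CO3).
Titrant: 1x + 2y = 0.01727;  mass: 40.00x + 105.99y = 0.8525
Solving, x = 4.812 × 10^-3 mol, y = 6.227 × 10^-3 mol
mass of NaOH = 4.812 × 10^-3 × 40.00 = 0.1925 g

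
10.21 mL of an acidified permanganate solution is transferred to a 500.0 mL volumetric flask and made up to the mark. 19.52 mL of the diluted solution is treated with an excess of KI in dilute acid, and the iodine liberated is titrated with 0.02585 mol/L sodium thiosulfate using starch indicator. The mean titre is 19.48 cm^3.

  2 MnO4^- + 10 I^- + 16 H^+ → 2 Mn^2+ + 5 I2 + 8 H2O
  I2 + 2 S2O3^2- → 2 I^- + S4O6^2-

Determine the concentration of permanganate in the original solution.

n(S2O3^2-) = 0.01948 × 0.02585 = 5.036 × 10^-4 mol
n(I2) = n(S2O3^2-)/2 = 2.518 × 10^-4 mol
From the 2:5 ratio, n(MnO4^-) in the aliquot = 2/5 × 2.518 × 10^-4 = 1.007 × 10^-4 mol
[MnO4^-]_dilute = 1.007 × 10^-4 / 0.01952 = 0.005159 mol/L
[MnO4^-]_original = 0.005159 × 500.0/10.21 = 0.2527 mol/L

0.2527 mol/L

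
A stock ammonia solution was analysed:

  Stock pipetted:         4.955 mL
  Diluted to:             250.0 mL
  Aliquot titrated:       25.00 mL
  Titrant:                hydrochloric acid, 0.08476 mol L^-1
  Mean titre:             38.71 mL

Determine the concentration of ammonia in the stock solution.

NH3 + HCl → NH4Cl
n(HCl) = 0.03871 × 0.08476 = 3.281 × 10^-3 mol
n(NH3) in the aliquot = 3.281 × 10^-3 mol (1:1 ratio)
[NH3]_dilute = 3.281 × 10^-3 / 0.02500 = 0.1312 mol/L
Dilution factor = 250.0 / 4.955 = 50.45
[NH3]_stock = 0.1312 × 50.45 = 6.622 mol/L

6.622 mol/L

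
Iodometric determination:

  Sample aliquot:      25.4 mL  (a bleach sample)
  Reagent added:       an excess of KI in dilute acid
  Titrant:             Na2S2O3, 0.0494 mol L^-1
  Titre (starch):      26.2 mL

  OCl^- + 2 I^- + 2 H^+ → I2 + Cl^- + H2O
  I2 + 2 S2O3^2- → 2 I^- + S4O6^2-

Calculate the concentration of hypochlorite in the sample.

0.0255 mol/L

n(S2O3^2-) = 0.0262 × 0.0494 = 1.29 × 10^-3 mol
n(I2) = n(S2O3^2-)/2 = 6.47 × 10^-4 mol
n(OCl^-) in the aliquot = 6.47 × 10^-4 mol (1:1 ratio)
[OCl^-] = 6.47 × 10^-4 / 0.0254 = 0.0255 mol/L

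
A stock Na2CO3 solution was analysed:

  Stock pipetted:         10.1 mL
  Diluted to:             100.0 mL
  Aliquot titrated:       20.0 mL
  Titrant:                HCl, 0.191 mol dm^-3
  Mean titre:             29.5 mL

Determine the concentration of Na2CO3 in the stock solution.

1.39 mol/L

Na2CO3 + 2 HCl → 2 NaCl + H2O + CO2
n(HCl) = 0.0295 × 0.191 = 5.63 × 10^-3 mol
From the 1:2 ratio, n(Na2CO3) in the aliquot = 1/2 × 5.63 × 10^-3 = 2.82 × 10^-3 mol
[Na2CO3]_dilute = 2.82 × 10^-3 / 0.0200 = 0.141 mol/L
Dilution factor = 100.0 / 10.1 = 9.901
[Na2CO3]_stock = 0.141 × 9.901 = 1.39 mol/L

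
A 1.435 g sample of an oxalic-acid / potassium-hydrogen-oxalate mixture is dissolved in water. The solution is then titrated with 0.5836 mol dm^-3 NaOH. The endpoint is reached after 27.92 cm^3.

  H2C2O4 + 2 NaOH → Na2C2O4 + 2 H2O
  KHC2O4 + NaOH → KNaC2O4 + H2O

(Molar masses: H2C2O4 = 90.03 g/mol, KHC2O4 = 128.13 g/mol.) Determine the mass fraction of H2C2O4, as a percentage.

n(NaOH) = 0.02792 × 0.5836 = 0.01629 mol
Let x = n(H2C2O4), y = n(KHC2O4).
Titrant: 2x + 1y = 0.01629;  mass: 90.03x + 128.13y = 1.435
Solving, x = 3.927 × 10^-3 mol, y = 8.440 × 10^-3 mol
mass of H2C2O4 = 3.927 × 10^-3 × 90.03 = 0.3535 g
% H2C2O4 = 0.3535 / 1.435 × 100 = 24.64 %

24.64 %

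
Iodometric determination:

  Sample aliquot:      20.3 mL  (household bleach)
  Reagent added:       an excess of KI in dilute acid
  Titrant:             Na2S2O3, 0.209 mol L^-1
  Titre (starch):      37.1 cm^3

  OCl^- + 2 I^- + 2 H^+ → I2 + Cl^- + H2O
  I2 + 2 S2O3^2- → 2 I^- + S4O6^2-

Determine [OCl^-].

n(S2O3^2-) = 0.0371 × 0.209 = 7.75 × 10^-3 mol
n(I2) = n(S2O3^2-)/2 = 3.88 × 10^-3 mol
n(OCl^-) in the aliquot = 3.88 × 10^-3 mol (1:1 ratio)
[OCl^-] = 3.88 × 10^-3 / 0.0203 = 0.191 mol/L

0.191 mol/L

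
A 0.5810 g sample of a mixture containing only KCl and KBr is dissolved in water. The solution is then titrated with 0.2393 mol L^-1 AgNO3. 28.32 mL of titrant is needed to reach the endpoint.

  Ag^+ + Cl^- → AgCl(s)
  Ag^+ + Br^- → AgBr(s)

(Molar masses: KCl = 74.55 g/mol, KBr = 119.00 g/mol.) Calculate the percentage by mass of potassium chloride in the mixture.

n(AgNO3) = 0.02832 × 0.2393 = 6.777 × 10^-3 mol
Let x = n(KCl), y = n(KBr).
Titrant: 1x + 1y = 6.777 × 10^-3;  mass: 74.55x + 119.00y = 0.5810
Solving, x = 5.072 × 10^-3 mol, y = 1.705 × 10^-3 mol
mass of KCl = 5.072 × 10^-3 × 74.55 = 0.3781 g
% KCl = 0.3781 / 0.5810 × 100 = 65.08 %

65.08 %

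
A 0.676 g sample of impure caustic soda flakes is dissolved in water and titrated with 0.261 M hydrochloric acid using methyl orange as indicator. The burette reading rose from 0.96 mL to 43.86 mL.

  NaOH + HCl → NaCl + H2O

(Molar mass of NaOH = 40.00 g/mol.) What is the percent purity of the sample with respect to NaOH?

n(HCl) = 0.0429 L × 0.261 mol/L = 0.0112 mol
n(NaOH) = 0.0112 mol (1:1 ratio)
mass of NaOH = 0.0112 × 40.00 g/mol = 0.448 g
% NaOH = 0.448 / 0.676 × 100 = 66.3 %

66.3 %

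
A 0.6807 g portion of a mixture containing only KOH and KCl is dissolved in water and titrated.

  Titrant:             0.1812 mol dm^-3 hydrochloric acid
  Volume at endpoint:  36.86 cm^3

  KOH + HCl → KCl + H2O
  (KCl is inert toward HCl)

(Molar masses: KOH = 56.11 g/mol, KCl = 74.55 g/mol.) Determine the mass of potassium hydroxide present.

0.3748 g

n(HCl) = 0.03686 × 0.1812 = 6.679 × 10^-3 mol
Let x = n(KOH), y = n(KCl).
Titrant: 1x = 6.679 × 10^-3;  mass: 56.11x + 74.55y = 0.6807
Solving, x = 6.679 × 10^-3 mol, y = 4.104 × 10^-3 mol
mass of KOH = 6.679 × 10^-3 × 56.11 = 0.3748 g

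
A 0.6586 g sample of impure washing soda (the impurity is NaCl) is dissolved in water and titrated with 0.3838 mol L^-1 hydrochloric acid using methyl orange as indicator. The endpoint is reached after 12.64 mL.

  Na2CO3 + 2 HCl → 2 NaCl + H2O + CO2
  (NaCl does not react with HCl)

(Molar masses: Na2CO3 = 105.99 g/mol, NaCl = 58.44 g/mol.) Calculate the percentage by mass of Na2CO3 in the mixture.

n(HCl) = 0.01264 × 0.3838 = 4.851 × 10^-3 mol
Let x = n(Na2CO3), y = n(NaCl).
Titrant: 2x = 4.851 × 10^-3;  mass: 105.99x + 58.44y = 0.6586
Solving, x = 2.426 × 10^-3 mol, y = 6.870 × 10^-3 mol
mass of Na2CO3 = 2.426 × 10^-3 × 105.99 = 0.2571 g
% Na2CO3 = 0.2571 / 0.6586 × 100 = 39.04 %

39.04 %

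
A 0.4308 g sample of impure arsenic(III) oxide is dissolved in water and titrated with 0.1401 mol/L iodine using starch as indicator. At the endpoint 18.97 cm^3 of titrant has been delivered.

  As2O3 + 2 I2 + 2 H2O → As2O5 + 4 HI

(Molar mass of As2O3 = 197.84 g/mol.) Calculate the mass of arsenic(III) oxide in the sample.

0.2629 g

n(I2) = 0.01897 L × 0.1401 mol/L = 2.658 × 10^-3 mol
From the 1:2 ratio, n(As2O3) = 1/2 × 2.658 × 10^-3 = 1.329 × 10^-3 mol
mass of As2O3 = 1.329 × 10^-3 × 197.84 g/mol = 0.2629 g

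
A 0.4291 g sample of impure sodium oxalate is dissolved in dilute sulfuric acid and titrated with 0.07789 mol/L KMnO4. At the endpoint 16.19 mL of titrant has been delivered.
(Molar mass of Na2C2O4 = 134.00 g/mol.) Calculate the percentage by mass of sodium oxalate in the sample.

98.45 %

2 MnO4^- + 5 C2O4^2- + 16 H^+ → 2 Mn^2+ + 10 CO2 + 8 H2O
n(KMnO4) = 0.01619 L × 0.07789 mol/L = 1.261 × 10^-3 mol
From the 5:2 ratio, n(Na2C2O4) = 5/2 × 1.261 × 10^-3 = 3.153 × 10^-3 mol
mass of Na2C2O4 = 3.153 × 10^-3 × 134.00 g/mol = 0.4224 g
% Na2C2O4 = 0.4224 / 0.4291 × 100 = 98.45 %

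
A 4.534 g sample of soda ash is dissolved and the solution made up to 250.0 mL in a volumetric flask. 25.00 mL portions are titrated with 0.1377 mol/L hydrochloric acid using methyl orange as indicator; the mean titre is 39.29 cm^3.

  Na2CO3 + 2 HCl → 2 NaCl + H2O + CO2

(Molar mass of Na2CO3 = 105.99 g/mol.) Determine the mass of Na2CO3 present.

2.867 g

n(HCl) per titration = 0.03929 × 0.1377 = 5.410 × 10^-3 mol
From the 1:2 ratio, n(Na2CO3) in each aliquot = 1/2 × 5.410 × 10^-3 = 2.705 × 10^-3 mol
n(Na2CO3) in the whole flask = 2.705 × 10^-3 × 250.0/25.00 = 0.02705 mol
mass of Na2CO3 = 0.02705 × 105.99 = 2.867 g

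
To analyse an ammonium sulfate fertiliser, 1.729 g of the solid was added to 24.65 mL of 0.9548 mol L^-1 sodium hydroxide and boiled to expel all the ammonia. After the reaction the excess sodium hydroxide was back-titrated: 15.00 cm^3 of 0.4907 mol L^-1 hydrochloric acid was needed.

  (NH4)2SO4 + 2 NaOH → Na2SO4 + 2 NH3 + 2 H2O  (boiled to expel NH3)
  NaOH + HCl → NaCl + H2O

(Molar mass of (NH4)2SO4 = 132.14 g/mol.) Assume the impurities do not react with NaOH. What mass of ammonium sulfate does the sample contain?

1.069 g

n(NaOH) added = 0.02465 × 0.9548 = 0.02354 mol
n(HCl) used in back-titration = 0.01500 × 0.4907 = 7.361 × 10^-3 mol
n(NaOH) left over = 7.361 × 10^-3 mol (1:1 ratio)
n(NaOH) consumed by analyte = 0.02354 − 7.361 × 10^-3 = 0.01618 mol
From the 1:2 ratio, n((NH4)2SO4) = 1/2 × 0.01618 = 8.088 × 10^-3 mol
mass of (NH4)2SO4 = 8.088 × 10^-3 × 132.14 = 1.069 g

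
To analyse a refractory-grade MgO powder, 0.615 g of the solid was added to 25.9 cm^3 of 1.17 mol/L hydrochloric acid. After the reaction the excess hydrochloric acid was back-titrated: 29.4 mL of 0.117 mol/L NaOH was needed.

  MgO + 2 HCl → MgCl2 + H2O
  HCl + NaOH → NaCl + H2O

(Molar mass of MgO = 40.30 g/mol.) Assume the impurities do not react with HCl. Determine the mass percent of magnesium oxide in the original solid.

n(HCl) added = 0.0259 × 1.17 = 0.0303 mol
n(NaOH) used in back-titration = 0.0294 × 0.117 = 3.44 × 10^-3 mol
n(HCl) left over = 3.44 × 10^-3 mol (1:1 ratio)
n(HCl) consumed by analyte = 0.0303 − 3.44 × 10^-3 = 0.0269 mol
From the 1:2 ratio, n(MgO) = 1/2 × 0.0269 = 0.0134 mol
mass of MgO = 0.0134 × 40.30 = 0.541 g
% MgO = 0.541 / 0.615 × 100 = 88.0 %

88.0 %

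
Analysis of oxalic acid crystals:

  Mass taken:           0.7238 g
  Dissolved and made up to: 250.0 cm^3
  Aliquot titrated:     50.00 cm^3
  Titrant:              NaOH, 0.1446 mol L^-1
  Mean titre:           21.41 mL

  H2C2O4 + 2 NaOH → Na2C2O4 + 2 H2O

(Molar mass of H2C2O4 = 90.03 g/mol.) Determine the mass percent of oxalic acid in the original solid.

96.27 %

n(NaOH) per titration = 0.02141 × 0.1446 = 3.096 × 10^-3 mol
From the 1:2 ratio, n(H2C2O4) in each aliquot = 1/2 × 3.096 × 10^-3 = 1.548 × 10^-3 mol
n(H2C2O4) in the whole flask = 1.548 × 10^-3 × 250.0/50.00 = 7.740 × 10^-3 mol
mass of H2C2O4 = 7.740 × 10^-3 × 90.03 = 0.6968 g
% H2C2O4 = 0.6968 / 0.7238 × 100 = 96.27 %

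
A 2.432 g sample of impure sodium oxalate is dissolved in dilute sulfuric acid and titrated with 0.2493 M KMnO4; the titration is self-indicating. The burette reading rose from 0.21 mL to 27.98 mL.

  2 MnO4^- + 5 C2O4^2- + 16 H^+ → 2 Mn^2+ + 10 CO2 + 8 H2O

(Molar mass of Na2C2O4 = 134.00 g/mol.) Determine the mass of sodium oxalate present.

n(KMnO4) = 0.02777 L × 0.2493 mol/L = 6.923 × 10^-3 mol
From the 5:2 ratio, n(Na2C2O4) = 5/2 × 6.923 × 10^-3 = 0.01731 mol
mass of Na2C2O4 = 0.01731 × 134.00 g/mol = 2.319 g

2.319 g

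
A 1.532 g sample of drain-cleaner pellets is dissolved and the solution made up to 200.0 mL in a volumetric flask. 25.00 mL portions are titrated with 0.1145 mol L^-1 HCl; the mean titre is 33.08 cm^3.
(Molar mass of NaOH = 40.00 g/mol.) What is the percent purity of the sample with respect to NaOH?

79.12 %

NaOH + HCl → NaCl + H2O
n(HCl) per titration = 0.03308 × 0.1145 = 3.788 × 10^-3 mol
n(NaOH) in each aliquot = 3.788 × 10^-3 mol (1:1 ratio)
n(NaOH) in the whole flask = 3.788 × 10^-3 × 200.0/25.00 = 0.03030 mol
mass of NaOH = 0.03030 × 40.00 = 1.212 g
% NaOH = 1.212 / 1.532 × 100 = 79.12 %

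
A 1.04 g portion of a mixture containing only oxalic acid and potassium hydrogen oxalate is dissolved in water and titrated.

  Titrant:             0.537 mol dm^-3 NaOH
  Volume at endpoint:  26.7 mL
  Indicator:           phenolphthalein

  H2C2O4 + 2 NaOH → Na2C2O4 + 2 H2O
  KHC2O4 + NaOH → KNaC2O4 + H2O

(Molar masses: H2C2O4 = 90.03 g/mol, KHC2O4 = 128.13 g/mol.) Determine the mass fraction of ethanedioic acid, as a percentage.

n(NaOH) = 0.0267 × 0.537 = 0.0143 mol
Let x = n(H2C2O4), y = n(KHC2O4).
Titrant: 2x + 1y = 0.0143;  mass: 90.03x + 128.13y = 1.04
Solving, x = 4.80 × 10^-3 mol, y = 4.75 × 10^-3 mol
mass of H2C2O4 = 4.80 × 10^-3 × 90.03 = 0.432 g
% H2C2O4 = 0.432 / 1.04 × 100 = 41.5 %

41.5 %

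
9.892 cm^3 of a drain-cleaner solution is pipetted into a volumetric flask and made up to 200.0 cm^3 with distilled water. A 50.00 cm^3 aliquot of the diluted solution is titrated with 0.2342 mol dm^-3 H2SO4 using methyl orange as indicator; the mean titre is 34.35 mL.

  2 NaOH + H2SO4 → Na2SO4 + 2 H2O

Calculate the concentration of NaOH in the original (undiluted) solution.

n(H2SO4) = 0.03435 × 0.2342 = 8.045 × 10^-3 mol
From the 2:1 ratio, n(NaOH) in the aliquot = 2/1 × 8.045 × 10^-3 = 0.01609 mol
[NaOH]_dilute = 0.01609 / 0.05000 = 0.3218 mol/L
Dilution factor = 200.0 / 9.892 = 20.22
[NaOH]_stock = 0.3218 × 20.22 = 6.506 mol/L

6.506 mol/L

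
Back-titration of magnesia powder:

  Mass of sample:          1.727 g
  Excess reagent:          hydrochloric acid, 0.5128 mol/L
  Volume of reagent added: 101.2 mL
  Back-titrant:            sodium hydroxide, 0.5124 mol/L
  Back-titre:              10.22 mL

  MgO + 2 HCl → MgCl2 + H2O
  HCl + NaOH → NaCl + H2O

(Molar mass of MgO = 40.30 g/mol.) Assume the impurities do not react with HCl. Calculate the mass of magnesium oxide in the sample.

n(HCl) added = 0.1012 × 0.5128 = 0.05190 mol
n(NaOH) used in back-titration = 0.01022 × 0.5124 = 5.237 × 10^-3 mol
n(HCl) left over = 5.237 × 10^-3 mol (1:1 ratio)
n(HCl) consumed by analyte = 0.05190 − 5.237 × 10^-3 = 0.04666 mol
From the 1:2 ratio, n(MgO) = 1/2 × 0.04666 = 0.02333 mol
mass of MgO = 0.02333 × 40.30 = 0.9402 g

0.9402 g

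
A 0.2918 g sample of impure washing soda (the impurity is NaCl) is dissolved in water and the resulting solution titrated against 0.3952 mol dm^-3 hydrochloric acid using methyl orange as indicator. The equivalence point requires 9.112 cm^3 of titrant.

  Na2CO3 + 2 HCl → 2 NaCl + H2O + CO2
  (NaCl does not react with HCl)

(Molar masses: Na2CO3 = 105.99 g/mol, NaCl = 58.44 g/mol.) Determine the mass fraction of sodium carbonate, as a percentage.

65.40 %

n(HCl) = 0.009112 × 0.3952 = 3.601 × 10^-3 mol
Let x = n(Na2CO3), y = n(NaCl).
Titrant: 2x = 3.601 × 10^-3;  mass: 105.99x + 58.44y = 0.2918
Solving, x = 1.801 × 10^-3 mol, y = 1.728 × 10^-3 mol
mass of Na2CO3 = 1.801 × 10^-3 × 105.99 = 0.1908 g
% Na2CO3 = 0.1908 / 0.2918 × 100 = 65.40 %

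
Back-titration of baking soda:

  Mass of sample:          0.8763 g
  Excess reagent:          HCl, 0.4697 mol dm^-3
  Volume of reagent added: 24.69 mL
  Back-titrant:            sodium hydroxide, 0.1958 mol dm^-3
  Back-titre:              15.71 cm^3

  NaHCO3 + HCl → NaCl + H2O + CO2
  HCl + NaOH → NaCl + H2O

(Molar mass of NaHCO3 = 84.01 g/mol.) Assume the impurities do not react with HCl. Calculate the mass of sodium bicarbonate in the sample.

n(HCl) added = 0.02469 × 0.4697 = 0.01160 mol
n(NaOH) used in back-titration = 0.01571 × 0.1958 = 3.076 × 10^-3 mol
n(HCl) left over = 3.076 × 10^-3 mol (1:1 ratio)
n(HCl) consumed by analyte = 0.01160 − 3.076 × 10^-3 = 8.521 × 10^-3 mol
n(NaHCO3) = 8.521 × 10^-3 mol (1:1 ratio)
mass of NaHCO3 = 8.521 × 10^-3 × 84.01 = 0.7158 g

0.7158 g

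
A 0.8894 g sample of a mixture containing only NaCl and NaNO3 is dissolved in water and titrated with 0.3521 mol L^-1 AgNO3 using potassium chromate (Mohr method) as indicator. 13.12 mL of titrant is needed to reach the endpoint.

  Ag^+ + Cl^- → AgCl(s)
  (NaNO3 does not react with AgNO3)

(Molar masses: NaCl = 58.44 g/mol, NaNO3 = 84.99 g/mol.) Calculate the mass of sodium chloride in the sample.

n(AgNO3) = 0.01312 × 0.3521 = 4.620 × 10^-3 mol
Let x = n(NaCl), y = n(NaNO3).
Titrant: 1x = 4.620 × 10^-3;  mass: 58.44x + 84.99y = 0.8894
Solving, x = 4.620 × 10^-3 mol, y = 7.288 × 10^-3 mol
mass of NaCl = 4.620 × 10^-3 × 58.44 = 0.2700 g

0.2700 g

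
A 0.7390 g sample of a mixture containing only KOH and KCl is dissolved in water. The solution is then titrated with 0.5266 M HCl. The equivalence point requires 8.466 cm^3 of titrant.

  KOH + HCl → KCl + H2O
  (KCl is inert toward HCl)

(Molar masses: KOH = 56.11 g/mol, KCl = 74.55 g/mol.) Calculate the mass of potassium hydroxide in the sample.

0.2501 g

n(HCl) = 0.008466 × 0.5266 = 4.458 × 10^-3 mol
Let x = n(KOH), y = n(KCl).
Titrant: 1x = 4.458 × 10^-3;  mass: 56.11x + 74.55y = 0.7390
Solving, x = 4.458 × 10^-3 mol, y = 6.557 × 10^-3 mol
mass of KOH = 4.458 × 10^-3 × 56.11 = 0.2501 g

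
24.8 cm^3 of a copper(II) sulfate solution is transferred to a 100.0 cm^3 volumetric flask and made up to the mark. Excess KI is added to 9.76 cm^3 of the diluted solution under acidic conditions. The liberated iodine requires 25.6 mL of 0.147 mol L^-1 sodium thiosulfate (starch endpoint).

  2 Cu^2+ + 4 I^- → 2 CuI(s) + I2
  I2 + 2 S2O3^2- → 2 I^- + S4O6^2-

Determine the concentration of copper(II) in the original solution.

1.55 mol/L

n(S2O3^2-) = 0.0256 × 0.147 = 3.76 × 10^-3 mol
n(I2) = n(S2O3^2-)/2 = 1.88 × 10^-3 mol
From the 2:1 ratio, n(Cu2+) in the aliquot = 2/1 × 1.88 × 10^-3 = 3.76 × 10^-3 mol
[Cu2+]_dilute = 3.76 × 10^-3 / 0.00976 = 0.386 mol/L
[Cu2+]_original = 0.386 × 100.0/24.8 = 1.55 mol/L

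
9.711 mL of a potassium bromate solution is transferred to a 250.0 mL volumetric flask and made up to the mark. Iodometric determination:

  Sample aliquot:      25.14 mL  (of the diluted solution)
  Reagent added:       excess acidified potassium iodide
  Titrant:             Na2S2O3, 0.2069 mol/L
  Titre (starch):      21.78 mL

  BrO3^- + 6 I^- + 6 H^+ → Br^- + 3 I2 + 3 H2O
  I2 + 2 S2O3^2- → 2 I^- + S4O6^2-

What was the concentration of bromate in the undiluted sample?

0.7691 mol/L

n(S2O3^2-) = 0.02178 × 0.2069 = 4.506 × 10^-3 mol
n(I2) = n(S2O3^2-)/2 = 2.253 × 10^-3 mol
From the 1:3 ratio, n(BrO3^-) in the aliquot = 1/3 × 2.253 × 10^-3 = 7.510 × 10^-4 mol
[BrO3^-]_dilute = 7.510 × 10^-4 / 0.02514 = 0.02987 mol/L
[BrO3^-]_original = 0.02987 × 250.0/9.711 = 0.7691 mol/L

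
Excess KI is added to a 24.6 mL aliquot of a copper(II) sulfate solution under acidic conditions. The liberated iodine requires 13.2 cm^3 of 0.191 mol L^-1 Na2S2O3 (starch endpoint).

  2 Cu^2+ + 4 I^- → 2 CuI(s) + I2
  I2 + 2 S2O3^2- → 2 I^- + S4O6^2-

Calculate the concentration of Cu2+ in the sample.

0.102 mol/L

n(S2O3^2-) = 0.0132 × 0.191 = 2.52 × 10^-3 mol
n(I2) = n(S2O3^2-)/2 = 1.26 × 10^-3 mol
From the 2:1 ratio, n(Cu2+) in the aliquot = 2/1 × 1.26 × 10^-3 = 2.52 × 10^-3 mol
[Cu2+] = 2.52 × 10^-3 / 0.0246 = 0.102 mol/L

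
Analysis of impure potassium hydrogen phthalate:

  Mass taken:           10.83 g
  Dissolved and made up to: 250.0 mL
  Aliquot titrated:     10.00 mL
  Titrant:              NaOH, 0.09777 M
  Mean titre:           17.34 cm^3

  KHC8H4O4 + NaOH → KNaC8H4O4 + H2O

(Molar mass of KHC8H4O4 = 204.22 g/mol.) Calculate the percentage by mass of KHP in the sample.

79.92 %

n(NaOH) per titration = 0.01734 × 0.09777 = 1.695 × 10^-3 mol
n(KHC8H4O4) in each aliquot = 1.695 × 10^-3 mol (1:1 ratio)
n(KHC8H4O4) in the whole flask = 1.695 × 10^-3 × 250.0/10.00 = 0.04238 mol
mass of KHC8H4O4 = 0.04238 × 204.22 = 8.656 g
% KHC8H4O4 = 8.656 / 10.83 × 100 = 79.92 %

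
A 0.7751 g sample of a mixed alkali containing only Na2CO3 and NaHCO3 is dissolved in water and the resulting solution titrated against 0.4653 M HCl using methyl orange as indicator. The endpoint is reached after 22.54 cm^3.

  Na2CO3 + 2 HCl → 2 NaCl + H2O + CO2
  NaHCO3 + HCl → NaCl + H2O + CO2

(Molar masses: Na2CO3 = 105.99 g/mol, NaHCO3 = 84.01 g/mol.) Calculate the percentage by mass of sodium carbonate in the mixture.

23.36 %

n(HCl) = 0.02254 × 0.4653 = 0.01049 mol
Let x = n(Na2CO3), y = n(NaHCO3).
Titrant: 2x + 1y = 0.01049;  mass: 105.99x + 84.01y = 0.7751
Solving, x = 1.709 × 10^-3 mol, y = 7.071 × 10^-3 mol
mass of Na2CO3 = 1.709 × 10^-3 × 105.99 = 0.1811 g
% Na2CO3 = 0.1811 / 0.7751 × 100 = 23.36 %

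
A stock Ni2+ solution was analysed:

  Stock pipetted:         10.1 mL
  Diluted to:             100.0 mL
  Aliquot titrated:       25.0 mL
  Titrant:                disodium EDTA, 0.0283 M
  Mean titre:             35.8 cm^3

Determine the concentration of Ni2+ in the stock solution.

Ni^2+ + EDTA^4- → [Ni(EDTA)]^2-
n(EDTA) = 0.0358 × 0.0283 = 1.01 × 10^-3 mol
n(Ni2+) in the aliquot = 1.01 × 10^-3 mol (1:1 ratio)
[Ni2+]_dilute = 1.01 × 10^-3 / 0.0250 = 0.0405 mol/L
Dilution factor = 100.0 / 10.1 = 9.901
[Ni2+]_stock = 0.0405 × 9.901 = 0.401 mol/L

0.401 M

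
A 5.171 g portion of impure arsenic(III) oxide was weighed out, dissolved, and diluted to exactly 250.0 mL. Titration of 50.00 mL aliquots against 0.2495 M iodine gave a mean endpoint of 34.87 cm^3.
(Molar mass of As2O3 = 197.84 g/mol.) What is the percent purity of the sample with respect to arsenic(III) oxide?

As2O3 + 2 I2 + 2 H2O → As2O5 + 4 HI
n(I2) per titration = 0.03487 × 0.2495 = 8.700 × 10^-3 mol
From the 1:2 ratio, n(As2O3) in each aliquot = 1/2 × 8.700 × 10^-3 = 4.350 × 10^-3 mol
n(As2O3) in the whole flask = 4.350 × 10^-3 × 250.0/50.00 = 0.02175 mol
mass of As2O3 = 0.02175 × 197.84 = 4.303 g
% As2O3 = 4.303 / 5.171 × 100 = 83.22 %

83.22 %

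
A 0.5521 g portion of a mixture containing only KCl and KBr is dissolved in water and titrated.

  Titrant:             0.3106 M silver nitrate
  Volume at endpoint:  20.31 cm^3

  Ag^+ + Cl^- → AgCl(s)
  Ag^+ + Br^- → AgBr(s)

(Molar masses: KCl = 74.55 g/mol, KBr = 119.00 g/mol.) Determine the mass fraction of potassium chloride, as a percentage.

n(AgNO3) = 0.02031 × 0.3106 = 6.308 × 10^-3 mol
Let x = n(KCl), y = n(KBr).
Titrant: 1x + 1y = 6.308 × 10^-3;  mass: 74.55x + 119.00y = 0.5521
Solving, x = 4.468 × 10^-3 mol, y = 1.841 × 10^-3 mol
mass of KCl = 4.468 × 10^-3 × 74.55 = 0.3331 g
% KCl = 0.3331 / 0.5521 × 100 = 60.33 %

60.33 %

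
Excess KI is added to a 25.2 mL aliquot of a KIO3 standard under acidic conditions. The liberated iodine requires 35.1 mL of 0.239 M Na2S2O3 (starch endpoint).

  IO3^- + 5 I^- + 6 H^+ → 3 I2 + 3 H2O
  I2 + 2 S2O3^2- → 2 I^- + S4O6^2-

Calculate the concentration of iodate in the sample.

0.0555 M

n(S2O3^2-) = 0.0351 × 0.239 = 8.39 × 10^-3 mol
n(I2) = n(S2O3^2-)/2 = 4.19 × 10^-3 mol
From the 1:3 ratio, n(IO3^-) in the aliquot = 1/3 × 4.19 × 10^-3 = 1.40 × 10^-3 mol
[IO3^-] = 1.40 × 10^-3 / 0.0252 = 0.0555 mol/L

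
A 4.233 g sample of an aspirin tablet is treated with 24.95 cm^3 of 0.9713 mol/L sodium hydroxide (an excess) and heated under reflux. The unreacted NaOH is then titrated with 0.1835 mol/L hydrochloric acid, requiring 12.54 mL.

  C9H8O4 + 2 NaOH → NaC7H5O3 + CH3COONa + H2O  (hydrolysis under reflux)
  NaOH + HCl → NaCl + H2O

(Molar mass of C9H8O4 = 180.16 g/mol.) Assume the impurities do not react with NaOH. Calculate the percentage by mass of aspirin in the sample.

46.67 %

n(NaOH) added = 0.02495 × 0.9713 = 0.02423 mol
n(HCl) used in back-titration = 0.01254 × 0.1835 = 2.301 × 10^-3 mol
n(NaOH) left over = 2.301 × 10^-3 mol (1:1 ratio)
n(NaOH) consumed by analyte = 0.02423 − 2.301 × 10^-3 = 0.02193 mol
From the 1:2 ratio, n(C9H8O4) = 1/2 × 0.02193 = 0.01097 mol
mass of C9H8O4 = 0.01097 × 180.16 = 1.976 g
% C9H8O4 = 1.976 / 4.233 × 100 = 46.67 %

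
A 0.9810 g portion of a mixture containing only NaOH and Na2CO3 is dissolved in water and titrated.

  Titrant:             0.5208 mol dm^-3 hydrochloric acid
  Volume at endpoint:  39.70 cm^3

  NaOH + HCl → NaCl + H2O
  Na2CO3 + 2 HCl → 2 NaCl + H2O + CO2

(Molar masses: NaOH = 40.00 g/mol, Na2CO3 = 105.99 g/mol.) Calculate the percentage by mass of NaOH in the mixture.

35.99 %

n(HCl) = 0.03970 × 0.5208 = 0.02068 mol
Let x = n(NaOH), y = n(Na2CO3).
Titrant: 1x + 2y = 0.02068;  mass: 40.00x + 105.99y = 0.9810
Solving, x = 8.827 × 10^-3 mol, y = 5.924 × 10^-3 mol
mass of NaOH = 8.827 × 10^-3 × 40.00 = 0.3531 g
% NaOH = 0.3531 / 0.9810 × 100 = 35.99 %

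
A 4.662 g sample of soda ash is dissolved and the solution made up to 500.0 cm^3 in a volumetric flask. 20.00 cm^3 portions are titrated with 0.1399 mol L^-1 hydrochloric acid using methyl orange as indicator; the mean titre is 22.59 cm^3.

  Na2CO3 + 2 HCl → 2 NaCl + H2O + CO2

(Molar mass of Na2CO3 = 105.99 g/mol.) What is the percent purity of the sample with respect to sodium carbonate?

89.81 %

n(HCl) per titration = 0.02259 × 0.1399 = 3.160 × 10^-3 mol
From the 1:2 ratio, n(Na2CO3) in each aliquot = 1/2 × 3.160 × 10^-3 = 1.580 × 10^-3 mol
n(Na2CO3) in the whole flask = 1.580 × 10^-3 × 500.0/20.00 = 0.03950 mol
mass of Na2CO3 = 0.03950 × 105.99 = 4.187 g
% Na2CO3 = 4.187 / 4.662 × 100 = 89.81 %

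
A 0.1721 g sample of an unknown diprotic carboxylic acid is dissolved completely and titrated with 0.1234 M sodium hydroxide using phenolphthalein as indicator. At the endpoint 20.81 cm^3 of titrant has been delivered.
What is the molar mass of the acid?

134.0 g/mol

n(NaOH) = 0.02081 L × 0.1234 mol/L = 2.568 × 10^-3 mol
From the 1:2 ratio, n(H2A) = 1/2 × 2.568 × 10^-3 = 1.284 × 10^-3 mol
M = m / n = 0.1721 g / 1.284 × 10^-3 mol = 134.0 g/mol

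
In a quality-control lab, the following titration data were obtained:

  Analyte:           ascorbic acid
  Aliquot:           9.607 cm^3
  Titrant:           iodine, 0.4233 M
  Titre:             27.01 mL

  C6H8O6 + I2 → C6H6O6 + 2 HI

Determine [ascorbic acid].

n(I2) = 0.02701 L × 0.4233 mol/L = 0.01143 mol
n(C6H8O6) = 0.01143 mol (1:1 mole ratio)
[C6H8O6] = 0.01143 mol / 0.009607 L = 1.190 mol/L

1.190 M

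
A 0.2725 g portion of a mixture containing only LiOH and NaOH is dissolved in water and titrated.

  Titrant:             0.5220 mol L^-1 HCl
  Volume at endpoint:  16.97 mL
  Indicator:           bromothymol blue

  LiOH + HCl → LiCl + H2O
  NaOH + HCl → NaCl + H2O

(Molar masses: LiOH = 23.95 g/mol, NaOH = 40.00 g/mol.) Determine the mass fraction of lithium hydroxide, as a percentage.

44.81 %

n(HCl) = 0.01697 × 0.5220 = 8.858 × 10^-3 mol
Let x = n(LiOH), y = n(NaOH).
Titrant: 1x + 1y = 8.858 × 10^-3;  mass: 23.95x + 40.00y = 0.2725
Solving, x = 5.099 × 10^-3 mol, y = 3.760 × 10^-3 mol
mass of LiOH = 5.099 × 10^-3 × 23.95 = 0.1221 g
% LiOH = 0.1221 / 0.2725 × 100 = 44.81 %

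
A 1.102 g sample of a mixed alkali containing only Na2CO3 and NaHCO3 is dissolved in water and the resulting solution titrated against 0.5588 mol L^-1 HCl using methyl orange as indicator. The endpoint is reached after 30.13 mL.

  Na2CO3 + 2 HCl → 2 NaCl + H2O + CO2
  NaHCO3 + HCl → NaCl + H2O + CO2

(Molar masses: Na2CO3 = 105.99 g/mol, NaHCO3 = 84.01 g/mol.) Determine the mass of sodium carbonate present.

0.5339 g

n(HCl) = 0.03013 × 0.5588 = 0.01684 mol
Let x = n(Na2CO3), y = n(NaHCO3).
Titrant: 2x + 1y = 0.01684;  mass: 105.99x + 84.01y = 1.102
Solving, x = 5.037 × 10^-3 mol, y = 6.763 × 10^-3 mol
mass of Na2CO3 = 5.037 × 10^-3 × 105.99 = 0.5339 g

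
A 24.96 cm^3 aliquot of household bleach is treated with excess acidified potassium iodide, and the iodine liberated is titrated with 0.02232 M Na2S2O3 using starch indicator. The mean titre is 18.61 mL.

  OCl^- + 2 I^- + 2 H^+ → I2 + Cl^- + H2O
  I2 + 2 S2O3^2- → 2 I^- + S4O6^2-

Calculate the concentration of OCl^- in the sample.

n(S2O3^2-) = 0.01861 × 0.02232 = 4.154 × 10^-4 mol
n(I2) = n(S2O3^2-)/2 = 2.077 × 10^-4 mol
n(OCl^-) in the aliquot = 2.077 × 10^-4 mol (1:1 ratio)
[OCl^-] = 2.077 × 10^-4 / 0.02496 = 0.008321 mol/L

0.008321 M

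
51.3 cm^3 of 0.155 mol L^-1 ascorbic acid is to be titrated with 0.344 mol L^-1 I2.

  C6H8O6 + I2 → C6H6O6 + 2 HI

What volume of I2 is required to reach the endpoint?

23.1 mL

n(C6H8O6) = 0.0513 L × 0.155 mol/L = 7.95 × 10^-3 mol
n(I2) = 7.95 × 10^-3 mol (1:1 stoichiometry)
V(I2) = 7.95 × 10^-3 mol / 0.344 mol/L = 0.0231 L = 23.1 mL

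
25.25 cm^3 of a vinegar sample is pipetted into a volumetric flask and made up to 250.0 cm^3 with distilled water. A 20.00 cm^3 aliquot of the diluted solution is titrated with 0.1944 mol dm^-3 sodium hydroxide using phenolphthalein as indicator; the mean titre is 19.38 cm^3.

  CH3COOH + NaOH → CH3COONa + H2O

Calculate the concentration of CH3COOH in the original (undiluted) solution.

n(NaOH) = 0.01938 × 0.1944 = 3.767 × 10^-3 mol
n(CH3COOH) in the aliquot = 3.767 × 10^-3 mol (1:1 ratio)
[CH3COOH]_dilute = 3.767 × 10^-3 / 0.02000 = 0.1884 mol/L
Dilution factor = 250.0 / 25.25 = 9.901
[CH3COOH]_stock = 0.1884 × 9.901 = 1.865 mol/L

1.865 mol/L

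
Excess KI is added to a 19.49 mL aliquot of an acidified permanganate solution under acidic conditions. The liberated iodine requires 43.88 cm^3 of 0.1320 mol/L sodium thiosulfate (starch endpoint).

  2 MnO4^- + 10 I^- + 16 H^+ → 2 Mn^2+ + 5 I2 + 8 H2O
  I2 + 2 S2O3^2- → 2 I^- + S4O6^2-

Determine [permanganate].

n(S2O3^2-) = 0.04388 × 0.1320 = 5.792 × 10^-3 mol
n(I2) = n(S2O3^2-)/2 = 2.896 × 10^-3 mol
From the 2:5 ratio, n(MnO4^-) in the aliquot = 2/5 × 2.896 × 10^-3 = 1.158 × 10^-3 mol
[MnO4^-] = 1.158 × 10^-3 / 0.01949 = 0.05944 mol/L

0.05944 mol/L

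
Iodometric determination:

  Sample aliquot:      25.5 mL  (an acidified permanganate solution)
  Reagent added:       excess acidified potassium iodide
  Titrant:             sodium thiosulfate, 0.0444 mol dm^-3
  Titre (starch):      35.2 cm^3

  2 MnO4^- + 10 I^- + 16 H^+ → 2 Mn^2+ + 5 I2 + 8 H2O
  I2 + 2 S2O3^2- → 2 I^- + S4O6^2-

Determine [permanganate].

n(S2O3^2-) = 0.0352 × 0.0444 = 1.56 × 10^-3 mol
n(I2) = n(S2O3^2-)/2 = 7.81 × 10^-4 mol
From the 2:5 ratio, n(MnO4^-) in the aliquot = 2/5 × 7.81 × 10^-4 = 3.13 × 10^-4 mol
[MnO4^-] = 3.13 × 10^-4 / 0.0255 = 0.0123 mol/L

0.0123 mol/L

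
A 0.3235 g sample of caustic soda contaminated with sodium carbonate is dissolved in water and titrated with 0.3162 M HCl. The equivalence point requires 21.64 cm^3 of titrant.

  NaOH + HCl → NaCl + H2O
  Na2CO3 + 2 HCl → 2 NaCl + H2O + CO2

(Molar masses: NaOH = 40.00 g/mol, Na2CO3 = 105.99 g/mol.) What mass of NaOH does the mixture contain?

0.1204 g

n(HCl) = 0.02164 × 0.3162 = 6.843 × 10^-3 mol
Let x = n(NaOH), y = n(Na2CO3).
Titrant: 1x + 2y = 6.843 × 10^-3;  mass: 40.00x + 105.99y = 0.3235
Solving, x = 3.011 × 10^-3 mol, y = 1.916 × 10^-3 mol
mass of NaOH = 3.011 × 10^-3 × 40.00 = 0.1204 g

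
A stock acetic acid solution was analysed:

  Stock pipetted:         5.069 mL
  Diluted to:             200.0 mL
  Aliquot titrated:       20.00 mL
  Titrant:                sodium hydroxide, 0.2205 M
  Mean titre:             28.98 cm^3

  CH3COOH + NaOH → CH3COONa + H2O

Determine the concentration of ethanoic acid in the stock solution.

12.61 M

n(NaOH) = 0.02898 × 0.2205 = 6.390 × 10^-3 mol
n(CH3COOH) in the aliquot = 6.390 × 10^-3 mol (1:1 ratio)
[CH3COOH]_dilute = 6.390 × 10^-3 / 0.02000 = 0.3195 mol/L
Dilution factor = 200.0 / 5.069 = 39.46
[CH3COOH]_stock = 0.3195 × 39.46 = 12.61 mol/L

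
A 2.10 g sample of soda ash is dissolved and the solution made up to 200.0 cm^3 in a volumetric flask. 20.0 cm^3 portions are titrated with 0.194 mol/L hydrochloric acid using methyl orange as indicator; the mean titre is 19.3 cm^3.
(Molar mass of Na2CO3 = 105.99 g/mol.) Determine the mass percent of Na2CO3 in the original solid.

Na2CO3 + 2 HCl → 2 NaCl + H2O + CO2
n(HCl) per titration = 0.0193 × 0.194 = 3.74 × 10^-3 mol
From the 1:2 ratio, n(Na2CO3) in each aliquot = 1/2 × 3.74 × 10^-3 = 1.87 × 10^-3 mol
n(Na2CO3) in the whole flask = 1.87 × 10^-3 × 200.0/20.0 = 0.0187 mol
mass of Na2CO3 = 0.0187 × 105.99 = 1.98 g
% Na2CO3 = 1.98 / 2.10 × 100 = 94.5 %

94.5 %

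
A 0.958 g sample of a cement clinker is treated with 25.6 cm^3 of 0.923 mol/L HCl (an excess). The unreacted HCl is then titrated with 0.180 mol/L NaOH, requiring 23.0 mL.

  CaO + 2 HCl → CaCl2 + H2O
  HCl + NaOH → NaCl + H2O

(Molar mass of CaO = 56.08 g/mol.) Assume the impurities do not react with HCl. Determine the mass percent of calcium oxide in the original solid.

n(HCl) added = 0.0256 × 0.923 = 0.0236 mol
n(NaOH) used in back-titration = 0.0230 × 0.180 = 4.14 × 10^-3 mol
n(HCl) left over = 4.14 × 10^-3 mol (1:1 ratio)
n(HCl) consumed by analyte = 0.0236 − 4.14 × 10^-3 = 0.0195 mol
From the 1:2 ratio, n(CaO) = 1/2 × 0.0195 = 9.74 × 10^-3 mol
mass of CaO = 9.74 × 10^-3 × 56.08 = 0.546 g
% CaO = 0.546 / 0.958 × 100 = 57.0 %

57.0 %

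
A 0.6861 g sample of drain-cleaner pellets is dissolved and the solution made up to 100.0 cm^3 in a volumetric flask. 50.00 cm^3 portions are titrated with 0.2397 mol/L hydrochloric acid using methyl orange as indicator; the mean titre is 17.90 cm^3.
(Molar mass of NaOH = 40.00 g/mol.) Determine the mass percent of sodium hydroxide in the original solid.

50.03 %

NaOH + HCl → NaCl + H2O
n(HCl) per titration = 0.01790 × 0.2397 = 4.291 × 10^-3 mol
n(NaOH) in each aliquot = 4.291 × 10^-3 mol (1:1 ratio)
n(NaOH) in the whole flask = 4.291 × 10^-3 × 100.0/50.00 = 8.581 × 10^-3 mol
mass of NaOH = 8.581 × 10^-3 × 40.00 = 0.3433 g
% NaOH = 0.3433 / 0.6861 × 100 = 50.03 %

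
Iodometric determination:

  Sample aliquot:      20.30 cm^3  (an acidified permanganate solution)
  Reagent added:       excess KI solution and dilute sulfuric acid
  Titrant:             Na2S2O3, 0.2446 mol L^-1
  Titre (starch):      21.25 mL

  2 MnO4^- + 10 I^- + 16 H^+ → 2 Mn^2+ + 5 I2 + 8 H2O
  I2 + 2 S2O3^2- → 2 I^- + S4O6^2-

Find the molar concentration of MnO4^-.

0.05121 mol/L

n(S2O3^2-) = 0.02125 × 0.2446 = 5.198 × 10^-3 mol
n(I2) = n(S2O3^2-)/2 = 2.599 × 10^-3 mol
From the 2:5 ratio, n(MnO4^-) in the aliquot = 2/5 × 2.599 × 10^-3 = 1.040 × 10^-3 mol
[MnO4^-] = 1.040 × 10^-3 / 0.02030 = 0.05121 mol/L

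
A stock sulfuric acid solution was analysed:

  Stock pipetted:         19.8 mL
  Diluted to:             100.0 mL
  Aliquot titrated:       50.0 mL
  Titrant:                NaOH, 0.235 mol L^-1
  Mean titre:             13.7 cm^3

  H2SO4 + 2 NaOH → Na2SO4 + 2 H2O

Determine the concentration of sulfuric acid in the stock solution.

0.163 mol/L

n(NaOH) = 0.0137 × 0.235 = 3.22 × 10^-3 mol
From the 1:2 ratio, n(H2SO4) in the aliquot = 1/2 × 3.22 × 10^-3 = 1.61 × 10^-3 mol
[H2SO4]_dilute = 1.61 × 10^-3 / 0.0500 = 0.0322 mol/L
Dilution factor = 100.0 / 19.8 = 5.051
[H2SO4]_stock = 0.0322 × 5.051 = 0.163 mol/L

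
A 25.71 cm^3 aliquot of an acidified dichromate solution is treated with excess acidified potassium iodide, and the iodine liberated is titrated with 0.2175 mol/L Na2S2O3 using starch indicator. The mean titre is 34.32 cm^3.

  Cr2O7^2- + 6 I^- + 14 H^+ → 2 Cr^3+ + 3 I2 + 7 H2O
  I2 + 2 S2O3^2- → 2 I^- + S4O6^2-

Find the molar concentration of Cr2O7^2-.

n(S2O3^2-) = 0.03432 × 0.2175 = 7.465 × 10^-3 mol
n(I2) = n(S2O3^2-)/2 = 3.732 × 10^-3 mol
From the 1:3 ratio, n(Cr2O7^2-) in the aliquot = 1/3 × 3.732 × 10^-3 = 1.244 × 10^-3 mol
[Cr2O7^2-] = 1.244 × 10^-3 / 0.02571 = 0.04839 mol/L

0.04839 mol/L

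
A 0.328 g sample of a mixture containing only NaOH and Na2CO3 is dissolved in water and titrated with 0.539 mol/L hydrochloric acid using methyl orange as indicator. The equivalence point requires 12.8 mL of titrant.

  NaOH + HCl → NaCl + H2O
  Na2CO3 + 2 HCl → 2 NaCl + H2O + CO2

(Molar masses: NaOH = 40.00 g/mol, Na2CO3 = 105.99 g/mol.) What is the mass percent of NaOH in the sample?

n(HCl) = 0.0128 × 0.539 = 6.90 × 10^-3 mol
Let x = n(NaOH), y = n(Na2CO3).
Titrant: 1x + 2y = 6.90 × 10^-3;  mass: 40.00x + 105.99y = 0.328
Solving, x = 2.90 × 10^-3 mol, y = 2.00 × 10^-3 mol
mass of NaOH = 2.90 × 10^-3 × 40.00 = 0.116 g
% NaOH = 0.116 / 0.328 × 100 = 35.3 %

35.3 %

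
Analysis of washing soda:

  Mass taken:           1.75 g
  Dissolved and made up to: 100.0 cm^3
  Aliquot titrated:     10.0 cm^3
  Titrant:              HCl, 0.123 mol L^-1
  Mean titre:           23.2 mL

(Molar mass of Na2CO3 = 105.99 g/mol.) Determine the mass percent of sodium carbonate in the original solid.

Na2CO3 + 2 HCl → 2 NaCl + H2O + CO2
n(HCl) per titration = 0.0232 × 0.123 = 2.85 × 10^-3 mol
From the 1:2 ratio, n(Na2CO3) in each aliquot = 1/2 × 2.85 × 10^-3 = 1.43 × 10^-3 mol
n(Na2CO3) in the whole flask = 1.43 × 10^-3 × 100.0/10.0 = 0.0143 mol
mass of Na2CO3 = 0.0143 × 105.99 = 1.51 g
% Na2CO3 = 1.51 / 1.75 × 100 = 86.4 %

86.4 %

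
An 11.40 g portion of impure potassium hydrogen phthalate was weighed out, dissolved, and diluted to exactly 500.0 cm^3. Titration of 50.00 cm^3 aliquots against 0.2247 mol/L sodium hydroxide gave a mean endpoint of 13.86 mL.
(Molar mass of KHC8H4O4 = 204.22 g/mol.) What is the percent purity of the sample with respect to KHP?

KHC8H4O4 + NaOH → KNaC8H4O4 + H2O
n(NaOH) per titration = 0.01386 × 0.2247 = 3.114 × 10^-3 mol
n(KHC8H4O4) in each aliquot = 3.114 × 10^-3 mol (1:1 ratio)
n(KHC8H4O4) in the whole flask = 3.114 × 10^-3 × 500.0/50.00 = 0.03114 mol
mass of KHC8H4O4 = 0.03114 × 204.22 = 6.360 g
% KHC8H4O4 = 6.360 / 11.40 × 100 = 55.79 %

55.79 %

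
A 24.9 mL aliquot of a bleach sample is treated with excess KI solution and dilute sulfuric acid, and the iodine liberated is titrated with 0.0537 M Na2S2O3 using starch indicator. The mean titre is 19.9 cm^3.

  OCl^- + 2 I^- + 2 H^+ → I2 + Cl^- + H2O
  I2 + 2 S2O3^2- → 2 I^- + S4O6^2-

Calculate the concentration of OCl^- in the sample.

0.0215 M

n(S2O3^2-) = 0.0199 × 0.0537 = 1.07 × 10^-3 mol
n(I2) = n(S2O3^2-)/2 = 5.34 × 10^-4 mol
n(OCl^-) in the aliquot = 5.34 × 10^-4 mol (1:1 ratio)
[OCl^-] = 5.34 × 10^-4 / 0.0249 = 0.0215 mol/L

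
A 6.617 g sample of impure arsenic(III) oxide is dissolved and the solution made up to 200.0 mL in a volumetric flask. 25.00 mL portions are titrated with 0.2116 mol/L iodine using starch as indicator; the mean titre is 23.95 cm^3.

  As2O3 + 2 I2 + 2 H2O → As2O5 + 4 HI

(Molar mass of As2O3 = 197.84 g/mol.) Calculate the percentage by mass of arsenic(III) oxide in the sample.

60.61 %

n(I2) per titration = 0.02395 × 0.2116 = 5.068 × 10^-3 mol
From the 1:2 ratio, n(As2O3) in each aliquot = 1/2 × 5.068 × 10^-3 = 2.534 × 10^-3 mol
n(As2O3) in the whole flask = 2.534 × 10^-3 × 200.0/25.00 = 0.02027 mol
mass of As2O3 = 0.02027 × 197.84 = 4.010 g
% As2O3 = 4.010 / 6.617 × 100 = 60.61 %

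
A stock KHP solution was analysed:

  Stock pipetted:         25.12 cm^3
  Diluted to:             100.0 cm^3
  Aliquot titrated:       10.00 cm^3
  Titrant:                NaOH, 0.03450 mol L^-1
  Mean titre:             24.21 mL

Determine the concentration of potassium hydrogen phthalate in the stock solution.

0.3325 mol/L

KHC8H4O4 + NaOH → KNaC8H4O4 + H2O
n(NaOH) = 0.02421 × 0.03450 = 8.352 × 10^-4 mol
n(KHC8H4O4) in the aliquot = 8.352 × 10^-4 mol (1:1 ratio)
[KHC8H4O4]_dilute = 8.352 × 10^-4 / 0.01000 = 0.08352 mol/L
Dilution factor = 100.0 / 25.12 = 3.981
[KHC8H4O4]_stock = 0.08352 × 3.981 = 0.3325 mol/L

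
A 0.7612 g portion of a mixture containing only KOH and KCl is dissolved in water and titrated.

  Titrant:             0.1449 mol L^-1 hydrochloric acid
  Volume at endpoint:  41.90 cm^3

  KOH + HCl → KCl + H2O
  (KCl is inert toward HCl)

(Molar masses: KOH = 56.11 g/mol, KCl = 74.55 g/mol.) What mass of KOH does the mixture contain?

0.3407 g

n(HCl) = 0.04190 × 0.1449 = 6.071 × 10^-3 mol
Let x = n(KOH), y = n(KCl).
Titrant: 1x = 6.071 × 10^-3;  mass: 56.11x + 74.55y = 0.7612
Solving, x = 6.071 × 10^-3 mol, y = 5.641 × 10^-3 mol
mass of KOH = 6.071 × 10^-3 × 56.11 = 0.3407 g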